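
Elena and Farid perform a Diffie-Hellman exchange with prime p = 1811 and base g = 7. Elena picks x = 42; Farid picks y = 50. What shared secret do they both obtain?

Farid sends B = g^y mod p = 7^50 mod 1811.
7^1 ≡ 7 (mod 1811)
7^2 = (7^1)^2 ≡ 7^2 = 49 ≡ 49 (mod 1811)
7^4 = (7^2)^2 ≡ 49^2 = 2401 ≡ 590 (mod 1811)
7^8 = (7^4)^2 ≡ 590^2 = 348100 ≡ 388 (mod 1811)
7^16 = (7^8)^2 ≡ 388^2 = 150544 ≡ 231 (mod 1811)
7^32 = (7^16)^2 ≡ 231^2 = 53361 ≡ 842 (mod 1811)
7^50 = 7^32 · 7^16 · 7^2 ≡ 842 · 231 · 49 ≡ 1116 (mod 1811).
So B = 1116. Elena then computes K = B^x mod p = 1116^42 mod 1811.
1116^1 ≡ 1116 (mod 1811)
1116^2 = (1116^1)^2 ≡ 1116^2 = 1245456 ≡ 1299 (mod 1811)
1116^4 = (1116^2)^2 ≡ 1299^2 = 1687401 ≡ 1360 (mod 1811)
1116^8 = (1116^4)^2 ≡ 1360^2 = 1849600 ≡ 569 (mod 1811)
1116^16 = (1116^8)^2 ≡ 569^2 = 323761 ≡ 1403 (mod 1811)
1116^32 = (1116^16)^2 ≡ 1403^2 = 1968409 ≡ 1663 (mod 1811)
1116^42 = 1116^32 · 1116^8 · 1116^2 ≡ 1663 · 569 · 1299 ≡ 256 (mod 1811).

256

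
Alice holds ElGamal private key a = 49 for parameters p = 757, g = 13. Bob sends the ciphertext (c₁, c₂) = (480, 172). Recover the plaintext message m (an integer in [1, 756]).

Shared mask s = c₁^a mod p = 480^49 mod 757.
480^1 ≡ 480 (mod 757)
480^2 = (480^1)^2 ≡ 480^2 = 230400 ≡ 272 (mod 757)
480^4 = (480^2)^2 ≡ 272^2 = 73984 ≡ 555 (mod 757)
480^8 = (480^4)^2 ≡ 555^2 = 308025 ≡ 683 (mod 757)
480^16 = (480^8)^2 ≡ 683^2 = 466489 ≡ 177 (mod 757)
480^32 = (480^16)^2 ≡ 177^2 = 31329 ≡ 292 (mod 757)
480^49 = 480^32 · 480^16 · 480^1 ≡ 292 · 177 · 480 ≡ 673 (mod 757).
So s = 673; s⁻¹ ≡ 9 (mod 757).
m = c₂ · s⁻¹ mod 757 = 172 · 9 mod 757 = 34.

34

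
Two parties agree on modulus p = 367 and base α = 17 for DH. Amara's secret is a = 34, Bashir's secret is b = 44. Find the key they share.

Bashir sends B = α^b mod p = 17^44 mod 367.
17^1 ≡ 17 (mod 367)
17^2 = (17^1)^2 ≡ 17^2 = 289 ≡ 289 (mod 367)
17^4 = (17^2)^2 ≡ 289^2 = 83521 ≡ 212 (mod 367)
17^8 = (17^4)^2 ≡ 212^2 = 44944 ≡ 170 (mod 367)
17^16 = (17^8)^2 ≡ 170^2 = 28900 ≡ 274 (mod 367)
17^32 = (17^16)^2 ≡ 274^2 = 75076 ≡ 208 (mod 367)
17^44 = 17^32 · 17^8 · 17^4 ≡ 208 · 170 · 212 ≡ 345 (mod 367).
So B = 345. Amara then computes K = B^a mod p = 345^34 mod 367.
345^1 ≡ 345 (mod 367)
345^2 = (345^1)^2 ≡ 345^2 = 119025 ≡ 117 (mod 367)
345^4 = (345^2)^2 ≡ 117^2 = 13689 ≡ 110 (mod 367)
345^8 = (345^4)^2 ≡ 110^2 = 12100 ≡ 356 (mod 367)
345^16 = (345^8)^2 ≡ 356^2 = 126736 ≡ 121 (mod 367)
345^32 = (345^16)^2 ≡ 121^2 = 14641 ≡ 328 (mod 367)
345^34 = 345^32 · 345^2 ≡ 328 · 117 ≡ 208 (mod 367).

208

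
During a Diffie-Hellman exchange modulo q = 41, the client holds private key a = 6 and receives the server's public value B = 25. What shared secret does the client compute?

Shared key K = 25^6 mod 41.
25^1 ≡ 25 (mod 41)
25^2 = (25^1)^2 ≡ 25^2 = 625 ≡ 10 (mod 41)
25^4 = (25^2)^2 ≡ 10^2 = 100 ≡ 18 (mod 41)
25^6 = 25^4 · 25^2 ≡ 18 · 10 ≡ 16 (mod 41).

16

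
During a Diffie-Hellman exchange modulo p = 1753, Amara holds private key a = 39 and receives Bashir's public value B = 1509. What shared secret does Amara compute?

Shared key K = 1509^39 mod 1753.
1509^1 ≡ 1509 (mod 1753)
1509^2 = (1509^1)^2 ≡ 1509^2 = 2277081 ≡ 1687 (mod 1753)
1509^4 = (1509^2)^2 ≡ 1687^2 = 2845969 ≡ 850 (mod 1753)
1509^8 = (1509^4)^2 ≡ 850^2 = 722500 ≡ 264 (mod 1753)
1509^16 = (1509^8)^2 ≡ 264^2 = 69696 ≡ 1329 (mod 1753)
1509^32 = (1509^16)^2 ≡ 1329^2 = 1766241 ≡ 970 (mod 1753)
1509^39 = 1509^32 · 1509^4 · 1509^2 · 1509^1 ≡ 970 · 850 · 1687 · 1509 ≡ 100 (mod 1753).

100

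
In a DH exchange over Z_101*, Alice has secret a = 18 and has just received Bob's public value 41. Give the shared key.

Shared key K = 41^18 mod 101.
41^1 ≡ 41 (mod 101)
41^2 = (41^1)^2 ≡ 41^2 = 1681 ≡ 65 (mod 101)
41^4 = (41^2)^2 ≡ 65^2 = 4225 ≡ 84 (mod 101)
41^8 = (41^4)^2 ≡ 84^2 = 7056 ≡ 87 (mod 101)
41^16 = (41^8)^2 ≡ 87^2 = 7569 ≡ 95 (mod 101)
41^18 = 41^16 · 41^2 ≡ 95 · 65 ≡ 14 (mod 101).

14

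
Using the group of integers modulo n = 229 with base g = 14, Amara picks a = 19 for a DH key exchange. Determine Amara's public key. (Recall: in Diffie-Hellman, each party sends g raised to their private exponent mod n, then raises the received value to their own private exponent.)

94

Public value = 14^19 (mod 229).
14^1 ≡ 14 (mod 229)
14^2 = (14^1)^2 ≡ 14^2 = 196 ≡ 196 (mod 229)
14^4 = (14^2)^2 ≡ 196^2 = 38416 ≡ 173 (mod 229)
14^8 = (14^4)^2 ≡ 173^2 = 29929 ≡ 159 (mod 229)
14^16 = (14^8)^2 ≡ 159^2 = 25281 ≡ 91 (mod 229)
14^19 = 14^16 · 14^2 · 14^1 ≡ 91 · 196 · 14 ≡ 94 (mod 229).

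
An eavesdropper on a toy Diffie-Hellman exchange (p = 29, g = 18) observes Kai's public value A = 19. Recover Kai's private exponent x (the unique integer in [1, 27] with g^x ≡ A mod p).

Try successive powers of 18 modulo 29:
18^1 ≡ 18
18^2 ≡ 5
18^3 ≡ 3
18^4 ≡ 25
18^5 ≡ 15
18^6 ≡ 9
18^7 ≡ 17
18^8 ≡ 16
18^9 ≡ 27
18^10 ≡ 22
18^11 ≡ 19
Found: x = 11.

11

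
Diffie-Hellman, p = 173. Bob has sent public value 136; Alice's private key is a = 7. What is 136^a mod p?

142

Shared key K = 136^7 mod 173.
136^1 ≡ 136 (mod 173)
136^2 = (136^1)^2 ≡ 136^2 = 18496 ≡ 158 (mod 173)
136^4 = (136^2)^2 ≡ 158^2 = 24964 ≡ 52 (mod 173)
136^7 = 136^4 · 136^2 · 136^1 ≡ 52 · 158 · 136 ≡ 142 (mod 173).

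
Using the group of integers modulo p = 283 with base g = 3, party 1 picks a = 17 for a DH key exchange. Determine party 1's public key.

Public value = 3^17 mod 283.
3^1 ≡ 3 (mod 283)
3^2 = (3^1)^2 ≡ 3^2 = 9 ≡ 9 (mod 283)
3^4 = (3^2)^2 ≡ 9^2 = 81 ≡ 81 (mod 283)
3^8 = (3^4)^2 ≡ 81^2 = 6561 ≡ 52 (mod 283)
3^16 = (3^8)^2 ≡ 52^2 = 2704 ≡ 157 (mod 283)
3^17 = 3^16 · 3^1 ≡ 157 · 3 ≡ 188 (mod 283).

188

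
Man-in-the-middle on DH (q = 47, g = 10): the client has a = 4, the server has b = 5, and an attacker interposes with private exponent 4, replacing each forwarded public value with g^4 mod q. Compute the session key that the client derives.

The client receives an attacker's public value M = 10^4 mod 47 instead of the honest one.
10^1 ≡ 10 (mod 47)
10^2 = (10^1)^2 ≡ 10^2 = 100 ≡ 6 (mod 47)
10^4 = (10^2)^2 ≡ 6^2 = 36 ≡ 36 (mod 47)
So M = 36. The client computes K = M^4 mod 47.
36^1 ≡ 36 (mod 47)
36^2 = (36^1)^2 ≡ 36^2 = 1296 ≡ 27 (mod 47)
36^4 = (36^2)^2 ≡ 27^2 = 729 ≡ 24 (mod 47)

24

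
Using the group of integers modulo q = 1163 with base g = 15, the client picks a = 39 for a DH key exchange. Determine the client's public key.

Public value = 15^{39} \pmod{1163}.
15^1 ≡ 15 (mod 1163)
15^2 = (15^1)^2 ≡ 15^2 = 225 ≡ 225 (mod 1163)
15^4 = (15^2)^2 ≡ 225^2 = 50625 ≡ 616 (mod 1163)
15^8 = (15^4)^2 ≡ 616^2 = 379456 ≡ 318 (mod 1163)
15^16 = (15^8)^2 ≡ 318^2 = 101124 ≡ 1106 (mod 1163)
15^32 = (15^16)^2 ≡ 1106^2 = 1223236 ≡ 923 (mod 1163)
15^39 = 15^32 · 15^4 · 15^2 · 15^1 ≡ 923 · 616 · 225 · 15 ≡ 727 (mod 1163).

727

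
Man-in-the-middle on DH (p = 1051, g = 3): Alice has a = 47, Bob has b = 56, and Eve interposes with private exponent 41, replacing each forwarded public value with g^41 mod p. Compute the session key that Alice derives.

Alice receives Eve's public value M = 3^41 mod 1051 instead of the honest one.
3^1 ≡ 3 (mod 1051)
3^2 = (3^1)^2 ≡ 3^2 = 9 ≡ 9 (mod 1051)
3^4 = (3^2)^2 ≡ 9^2 = 81 ≡ 81 (mod 1051)
3^8 = (3^4)^2 ≡ 81^2 = 6561 ≡ 255 (mod 1051)
3^16 = (3^8)^2 ≡ 255^2 = 65025 ≡ 914 (mod 1051)
3^32 = (3^16)^2 ≡ 914^2 = 835396 ≡ 902 (mod 1051)
3^41 = 3^32 · 3^8 · 3^1 ≡ 902 · 255 · 3 ≡ 574 (mod 1051).
So M = 574. Alice computes K = M^47 mod 1051.
574^1 ≡ 574 (mod 1051)
574^2 = (574^1)^2 ≡ 574^2 = 329476 ≡ 513 (mod 1051)
574^4 = (574^2)^2 ≡ 513^2 = 263169 ≡ 419 (mod 1051)
574^8 = (574^4)^2 ≡ 419^2 = 175561 ≡ 44 (mod 1051)
574^16 = (574^8)^2 ≡ 44^2 = 1936 ≡ 885 (mod 1051)
574^32 = (574^16)^2 ≡ 885^2 = 783225 ≡ 230 (mod 1051)
574^47 = 574^32 · 574^8 · 574^4 · 574^2 · 574^1 ≡ 230 · 44 · 419 · 513 · 574 ≡ 578 (mod 1051).

578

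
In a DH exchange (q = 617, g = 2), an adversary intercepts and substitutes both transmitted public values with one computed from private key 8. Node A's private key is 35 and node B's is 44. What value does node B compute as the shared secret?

Node B receives an adversary's public value M = 2^8 mod 617 instead of the honest one.
2^1 ≡ 2 (mod 617)
2^2 = (2^1)^2 ≡ 2^2 = 4 ≡ 4 (mod 617)
2^4 = (2^2)^2 ≡ 4^2 = 16 ≡ 16 (mod 617)
2^8 = (2^4)^2 ≡ 16^2 = 256 ≡ 256 (mod 617)
So M = 256. Node B computes K = M^44 mod 617.
256^1 ≡ 256 (mod 617)
256^2 = (256^1)^2 ≡ 256^2 = 65536 ≡ 134 (mod 617)
256^4 = (256^2)^2 ≡ 134^2 = 17956 ≡ 63 (mod 617)
256^8 = (256^4)^2 ≡ 63^2 = 3969 ≡ 267 (mod 617)
256^16 = (256^8)^2 ≡ 267^2 = 71289 ≡ 334 (mod 617)
256^32 = (256^16)^2 ≡ 334^2 = 111556 ≡ 496 (mod 617)
256^44 = 256^32 · 256^8 · 256^4 ≡ 496 · 267 · 63 ≡ 142 (mod 617).

142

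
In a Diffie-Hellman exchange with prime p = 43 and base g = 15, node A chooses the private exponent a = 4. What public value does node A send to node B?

14

Public value = 15^4 mod 43.
15^1 ≡ 15 (mod 43)
15^2 = (15^1)^2 ≡ 15^2 = 225 ≡ 10 (mod 43)
15^4 = (15^2)^2 ≡ 10^2 = 100 ≡ 14 (mod 43)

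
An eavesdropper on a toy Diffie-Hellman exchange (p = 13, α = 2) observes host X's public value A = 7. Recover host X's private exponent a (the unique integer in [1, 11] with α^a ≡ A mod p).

11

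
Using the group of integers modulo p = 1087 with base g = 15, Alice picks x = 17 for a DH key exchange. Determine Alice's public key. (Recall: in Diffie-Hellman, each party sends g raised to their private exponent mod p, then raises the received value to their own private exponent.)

Public value = 15^17 mod 1087.
15^1 ≡ 15 (mod 1087)
15^2 = (15^1)^2 ≡ 15^2 = 225 ≡ 225 (mod 1087)
15^4 = (15^2)^2 ≡ 225^2 = 50625 ≡ 623 (mod 1087)
15^8 = (15^4)^2 ≡ 623^2 = 388129 ≡ 70 (mod 1087)
15^16 = (15^8)^2 ≡ 70^2 = 4900 ≡ 552 (mod 1087)
15^17 = 15^16 · 15^1 ≡ 552 · 15 ≡ 671 (mod 1087).

671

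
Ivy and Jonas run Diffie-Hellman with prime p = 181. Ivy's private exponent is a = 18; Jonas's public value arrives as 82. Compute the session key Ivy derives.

42

Shared key K = 82^18 mod 181.
82^1 ≡ 82 (mod 181)
82^2 = (82^1)^2 ≡ 82^2 = 6724 ≡ 27 (mod 181)
82^4 = (82^2)^2 ≡ 27^2 = 729 ≡ 5 (mod 181)
82^8 = (82^4)^2 ≡ 5^2 = 25 ≡ 25 (mod 181)
82^16 = (82^8)^2 ≡ 25^2 = 625 ≡ 82 (mod 181)
82^18 = 82^16 · 82^2 ≡ 82 · 27 ≡ 42 (mod 181).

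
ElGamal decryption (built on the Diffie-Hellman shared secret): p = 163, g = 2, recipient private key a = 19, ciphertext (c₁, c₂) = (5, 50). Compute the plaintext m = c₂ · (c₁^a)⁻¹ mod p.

62

Shared mask s = c₁^a mod p = 5^19 mod 163.
5^1 ≡ 5 (mod 163)
5^2 = (5^1)^2 ≡ 5^2 = 25 ≡ 25 (mod 163)
5^4 = (5^2)^2 ≡ 25^2 = 625 ≡ 136 (mod 163)
5^8 = (5^4)^2 ≡ 136^2 = 18496 ≡ 77 (mod 163)
5^16 = (5^8)^2 ≡ 77^2 = 5929 ≡ 61 (mod 163)
5^19 = 5^16 · 5^2 · 5^1 ≡ 61 · 25 · 5 ≡ 127 (mod 163).
So s = 127; s⁻¹ ≡ 86 (mod 163).
m = c₂ · s⁻¹ mod 163 = 50 · 86 mod 163 = 62.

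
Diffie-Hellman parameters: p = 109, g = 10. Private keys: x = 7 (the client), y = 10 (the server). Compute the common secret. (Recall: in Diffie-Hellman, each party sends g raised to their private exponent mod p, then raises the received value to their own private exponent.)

The client sends A = g^x mod p = 10^7 mod 109.
10^1 ≡ 10 (mod 109)
10^2 = (10^1)^2 ≡ 10^2 = 100 ≡ 100 (mod 109)
10^4 = (10^2)^2 ≡ 100^2 = 10000 ≡ 81 (mod 109)
10^7 = 10^4 · 10^2 · 10^1 ≡ 81 · 100 · 10 ≡ 13 (mod 109).
So A = 13. The server then computes K = A^y mod p = 13^10 mod 109.
13^1 ≡ 13 (mod 109)
13^2 = (13^1)^2 ≡ 13^2 = 169 ≡ 60 (mod 109)
13^4 = (13^2)^2 ≡ 60^2 = 3600 ≡ 3 (mod 109)
13^8 = (13^4)^2 ≡ 3^2 = 9 ≡ 9 (mod 109)
13^10 = 13^8 · 13^2 ≡ 9 · 60 ≡ 104 (mod 109).

104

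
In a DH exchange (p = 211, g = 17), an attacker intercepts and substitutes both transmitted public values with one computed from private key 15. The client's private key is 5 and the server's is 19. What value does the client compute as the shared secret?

The client receives an attacker's public value M = 17^15 mod 211 instead of the honest one.
17^1 ≡ 17 (mod 211)
17^2 = (17^1)^2 ≡ 17^2 = 289 ≡ 78 (mod 211)
17^4 = (17^2)^2 ≡ 78^2 = 6084 ≡ 176 (mod 211)
17^8 = (17^4)^2 ≡ 176^2 = 30976 ≡ 170 (mod 211)
17^15 = 17^8 · 17^4 · 17^2 · 17^1 ≡ 170 · 176 · 78 · 17 ≡ 12 (mod 211).
So M = 12. The client computes K = M^5 mod 211.
12^1 ≡ 12 (mod 211)
12^2 = (12^1)^2 ≡ 12^2 = 144 ≡ 144 (mod 211)
12^4 = (12^2)^2 ≡ 144^2 = 20736 ≡ 58 (mod 211)
12^5 = 12^4 · 12^1 ≡ 58 · 12 ≡ 63 (mod 211).

63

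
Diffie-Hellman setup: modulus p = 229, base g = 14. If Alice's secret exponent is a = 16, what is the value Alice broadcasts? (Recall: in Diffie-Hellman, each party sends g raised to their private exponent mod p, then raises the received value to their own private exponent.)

91

Public value = 14^{16} \pmod{229}.
14^1 ≡ 14 (mod 229)
14^2 = (14^1)^2 ≡ 14^2 = 196 ≡ 196 (mod 229)
14^4 = (14^2)^2 ≡ 196^2 = 38416 ≡ 173 (mod 229)
14^8 = (14^4)^2 ≡ 173^2 = 29929 ≡ 159 (mod 229)
14^16 = (14^8)^2 ≡ 159^2 = 25281 ≡ 91 (mod 229)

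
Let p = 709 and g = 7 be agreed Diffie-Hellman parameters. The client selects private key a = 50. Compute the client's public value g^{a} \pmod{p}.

Public value = 7^{50} \pmod{709}.
7^1 ≡ 7 (mod 709)
7^2 = (7^1)^2 ≡ 7^2 = 49 ≡ 49 (mod 709)
7^4 = (7^2)^2 ≡ 49^2 = 2401 ≡ 274 (mod 709)
7^8 = (7^4)^2 ≡ 274^2 = 75076 ≡ 631 (mod 709)
7^16 = (7^8)^2 ≡ 631^2 = 398161 ≡ 412 (mod 709)
7^32 = (7^16)^2 ≡ 412^2 = 169744 ≡ 293 (mod 709)
7^50 = 7^32 · 7^16 · 7^2 ≡ 293 · 412 · 49 ≡ 606 (mod 709).

606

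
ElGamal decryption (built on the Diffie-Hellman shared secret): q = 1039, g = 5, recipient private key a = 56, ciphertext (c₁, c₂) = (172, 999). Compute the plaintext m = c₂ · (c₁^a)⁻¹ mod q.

Shared mask s = c₁^a mod q = 172^56 mod 1039.
172^1 ≡ 172 (mod 1039)
172^2 = (172^1)^2 ≡ 172^2 = 29584 ≡ 492 (mod 1039)
172^4 = (172^2)^2 ≡ 492^2 = 242064 ≡ 1016 (mod 1039)
172^8 = (172^4)^2 ≡ 1016^2 = 1032256 ≡ 529 (mod 1039)
172^16 = (172^8)^2 ≡ 529^2 = 279841 ≡ 350 (mod 1039)
172^32 = (172^16)^2 ≡ 350^2 = 122500 ≡ 937 (mod 1039)
172^56 = 172^32 · 172^16 · 172^8 ≡ 937 · 350 · 529 ≡ 603 (mod 1039).
So s = 603; s⁻¹ ≡ 112 (mod 1039).
m = c₂ · s⁻¹ mod 1039 = 999 · 112 mod 1039 = 715.

715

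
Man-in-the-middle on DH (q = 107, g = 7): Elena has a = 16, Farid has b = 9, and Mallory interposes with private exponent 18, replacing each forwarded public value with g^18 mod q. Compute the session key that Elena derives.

Elena receives Mallory's public value M = 7^18 mod 107 instead of the honest one.
7^1 ≡ 7 (mod 107)
7^2 = (7^1)^2 ≡ 7^2 = 49 ≡ 49 (mod 107)
7^4 = (7^2)^2 ≡ 49^2 = 2401 ≡ 47 (mod 107)
7^8 = (7^4)^2 ≡ 47^2 = 2209 ≡ 69 (mod 107)
7^16 = (7^8)^2 ≡ 69^2 = 4761 ≡ 53 (mod 107)
7^18 = 7^16 · 7^2 ≡ 53 · 49 ≡ 29 (mod 107).
So M = 29. Elena computes K = M^16 mod 107.
29^1 ≡ 29 (mod 107)
29^2 = (29^1)^2 ≡ 29^2 = 841 ≡ 92 (mod 107)
29^4 = (29^2)^2 ≡ 92^2 = 8464 ≡ 11 (mod 107)
29^8 = (29^4)^2 ≡ 11^2 = 121 ≡ 14 (mod 107)
29^16 = (29^8)^2 ≡ 14^2 = 196 ≡ 89 (mod 107)

89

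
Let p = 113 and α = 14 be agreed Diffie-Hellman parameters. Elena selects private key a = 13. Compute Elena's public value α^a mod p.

Public value = 14^13 mod 113.
14^1 ≡ 14 (mod 113)
14^2 = (14^1)^2 ≡ 14^2 = 196 ≡ 83 (mod 113)
14^4 = (14^2)^2 ≡ 83^2 = 6889 ≡ 109 (mod 113)
14^8 = (14^4)^2 ≡ 109^2 = 11881 ≡ 16 (mod 113)
14^13 = 14^8 · 14^4 · 14^1 ≡ 16 · 109 · 14 ≡ 8 (mod 113).

8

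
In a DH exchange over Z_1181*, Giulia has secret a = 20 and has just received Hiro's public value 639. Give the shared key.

477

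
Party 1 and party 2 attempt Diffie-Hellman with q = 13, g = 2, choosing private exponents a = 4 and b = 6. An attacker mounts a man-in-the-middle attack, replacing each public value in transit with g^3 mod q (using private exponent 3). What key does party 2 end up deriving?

12

Party 2 receives an attacker's public value M = 2^3 mod 13 instead of the honest one.
2^1 ≡ 2 (mod 13)
2^2 = (2^1)^2 ≡ 2^2 = 4 ≡ 4 (mod 13)
2^3 = 2^2 · 2^1 ≡ 4 · 2 ≡ 8 (mod 13).
So M = 8. Party 2 computes K = M^6 mod 13.
8^1 ≡ 8 (mod 13)
8^2 = (8^1)^2 ≡ 8^2 = 64 ≡ 12 (mod 13)
8^4 = (8^2)^2 ≡ 12^2 = 144 ≡ 1 (mod 13)
8^6 = 8^4 · 8^2 ≡ 1 · 12 ≡ 12 (mod 13).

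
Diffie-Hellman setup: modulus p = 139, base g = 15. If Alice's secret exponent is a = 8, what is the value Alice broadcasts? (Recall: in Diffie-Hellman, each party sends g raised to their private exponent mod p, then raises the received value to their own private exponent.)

Public value = 15^8 (mod 139).
15^1 ≡ 15 (mod 139)
15^2 = (15^1)^2 ≡ 15^2 = 225 ≡ 86 (mod 139)
15^4 = (15^2)^2 ≡ 86^2 = 7396 ≡ 29 (mod 139)
15^8 = (15^4)^2 ≡ 29^2 = 841 ≡ 7 (mod 139)

7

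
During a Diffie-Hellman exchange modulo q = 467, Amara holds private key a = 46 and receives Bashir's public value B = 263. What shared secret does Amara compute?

Shared key K = 263^46 mod 467.
263^1 ≡ 263 (mod 467)
263^2 = (263^1)^2 ≡ 263^2 = 69169 ≡ 53 (mod 467)
263^4 = (263^2)^2 ≡ 53^2 = 2809 ≡ 7 (mod 467)
263^8 = (263^4)^2 ≡ 7^2 = 49 ≡ 49 (mod 467)
263^16 = (263^8)^2 ≡ 49^2 = 2401 ≡ 66 (mod 467)
263^32 = (263^16)^2 ≡ 66^2 = 4356 ≡ 153 (mod 467)
263^46 = 263^32 · 263^8 · 263^4 · 263^2 ≡ 153 · 49 · 7 · 53 ≡ 402 (mod 467).

402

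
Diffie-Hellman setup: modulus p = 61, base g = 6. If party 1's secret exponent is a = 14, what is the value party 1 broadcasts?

Public value = 6^14 mod 61.
6^1 ≡ 6 (mod 61)
6^2 = (6^1)^2 ≡ 6^2 = 36 ≡ 36 (mod 61)
6^4 = (6^2)^2 ≡ 36^2 = 1296 ≡ 15 (mod 61)
6^8 = (6^4)^2 ≡ 15^2 = 225 ≡ 42 (mod 61)
6^14 = 6^8 · 6^4 · 6^2 ≡ 42 · 15 · 36 ≡ 49 (mod 61).

49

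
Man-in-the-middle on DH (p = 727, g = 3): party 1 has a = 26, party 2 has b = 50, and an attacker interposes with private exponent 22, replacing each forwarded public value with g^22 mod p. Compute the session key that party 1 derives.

329

Party 1 receives an attacker's public value M = 3^22 mod 727 instead of the honest one.
3^1 ≡ 3 (mod 727)
3^2 = (3^1)^2 ≡ 3^2 = 9 ≡ 9 (mod 727)
3^4 = (3^2)^2 ≡ 9^2 = 81 ≡ 81 (mod 727)
3^8 = (3^4)^2 ≡ 81^2 = 6561 ≡ 18 (mod 727)
3^16 = (3^8)^2 ≡ 18^2 = 324 ≡ 324 (mod 727)
3^22 = 3^16 · 3^4 · 3^2 ≡ 324 · 81 · 9 ≡ 648 (mod 727).
So M = 648. Party 1 computes K = M^26 mod 727.
648^1 ≡ 648 (mod 727)
648^2 = (648^1)^2 ≡ 648^2 = 419904 ≡ 425 (mod 727)
648^4 = (648^2)^2 ≡ 425^2 = 180625 ≡ 329 (mod 727)
648^8 = (648^4)^2 ≡ 329^2 = 108241 ≡ 645 (mod 727)
648^16 = (648^8)^2 ≡ 645^2 = 416025 ≡ 181 (mod 727)
648^26 = 648^16 · 648^8 · 648^2 ≡ 181 · 645 · 425 ≡ 329 (mod 727).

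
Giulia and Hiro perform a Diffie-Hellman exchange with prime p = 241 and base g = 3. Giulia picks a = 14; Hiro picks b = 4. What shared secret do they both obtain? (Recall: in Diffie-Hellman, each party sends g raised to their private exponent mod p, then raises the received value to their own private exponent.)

119

Hiro sends B = g^b mod p = 3^4 mod 241.
3^1 ≡ 3 (mod 241)
3^2 = (3^1)^2 ≡ 3^2 = 9 ≡ 9 (mod 241)
3^4 = (3^2)^2 ≡ 9^2 = 81 ≡ 81 (mod 241)
So B = 81. Giulia then computes K = B^a mod p = 81^14 mod 241.
81^1 ≡ 81 (mod 241)
81^2 = (81^1)^2 ≡ 81^2 = 6561 ≡ 54 (mod 241)
81^4 = (81^2)^2 ≡ 54^2 = 2916 ≡ 24 (mod 241)
81^8 = (81^4)^2 ≡ 24^2 = 576 ≡ 94 (mod 241)
81^14 = 81^8 · 81^4 · 81^2 ≡ 94 · 24 · 54 ≡ 119 (mod 241).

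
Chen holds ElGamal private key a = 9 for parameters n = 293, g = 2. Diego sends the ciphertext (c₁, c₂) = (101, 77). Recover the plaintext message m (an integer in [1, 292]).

Shared mask s = c₁^a mod n = 101^9 mod 293.
101^1 ≡ 101 (mod 293)
101^2 = (101^1)^2 ≡ 101^2 = 10201 ≡ 239 (mod 293)
101^4 = (101^2)^2 ≡ 239^2 = 57121 ≡ 279 (mod 293)
101^8 = (101^4)^2 ≡ 279^2 = 77841 ≡ 196 (mod 293)
101^9 = 101^8 · 101^1 ≡ 196 · 101 ≡ 165 (mod 293).
So s = 165; s⁻¹ ≡ 103 (mod 293).
m = c₂ · s⁻¹ mod 293 = 77 · 103 mod 293 = 20.

20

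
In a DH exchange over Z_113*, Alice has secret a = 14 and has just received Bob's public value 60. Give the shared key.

Shared key K = 60^14 mod 113.
60^1 ≡ 60 (mod 113)
60^2 = (60^1)^2 ≡ 60^2 = 3600 ≡ 97 (mod 113)
60^4 = (60^2)^2 ≡ 97^2 = 9409 ≡ 30 (mod 113)
60^8 = (60^4)^2 ≡ 30^2 = 900 ≡ 109 (mod 113)
60^14 = 60^8 · 60^4 · 60^2 ≡ 109 · 30 · 97 ≡ 112 (mod 113).

112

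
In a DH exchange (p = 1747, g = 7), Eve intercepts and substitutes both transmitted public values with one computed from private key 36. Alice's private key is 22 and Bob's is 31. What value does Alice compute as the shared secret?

1211

Alice receives Eve's public value M = 7^36 mod 1747 instead of the honest one.
7^1 ≡ 7 (mod 1747)
7^2 = (7^1)^2 ≡ 7^2 = 49 ≡ 49 (mod 1747)
7^4 = (7^2)^2 ≡ 49^2 = 2401 ≡ 654 (mod 1747)
7^8 = (7^4)^2 ≡ 654^2 = 427716 ≡ 1448 (mod 1747)
7^16 = (7^8)^2 ≡ 1448^2 = 2096704 ≡ 304 (mod 1747)
7^32 = (7^16)^2 ≡ 304^2 = 92416 ≡ 1572 (mod 1747)
7^36 = 7^32 · 7^4 ≡ 1572 · 654 ≡ 852 (mod 1747).
So M = 852. Alice computes K = M^22 mod 1747.
852^1 ≡ 852 (mod 1747)
852^2 = (852^1)^2 ≡ 852^2 = 725904 ≡ 899 (mod 1747)
852^4 = (852^2)^2 ≡ 899^2 = 808201 ≡ 1087 (mod 1747)
852^8 = (852^4)^2 ≡ 1087^2 = 1181569 ≡ 597 (mod 1747)
852^16 = (852^8)^2 ≡ 597^2 = 356409 ≡ 21 (mod 1747)
852^22 = 852^16 · 852^4 · 852^2 ≡ 21 · 1087 · 899 ≡ 1211 (mod 1747).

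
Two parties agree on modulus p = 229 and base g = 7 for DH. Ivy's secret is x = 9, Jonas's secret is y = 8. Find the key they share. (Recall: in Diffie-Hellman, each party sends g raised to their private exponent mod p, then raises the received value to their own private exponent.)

104

Jonas sends B = g^y mod p = 7^8 mod 229.
7^1 ≡ 7 (mod 229)
7^2 = (7^1)^2 ≡ 7^2 = 49 ≡ 49 (mod 229)
7^4 = (7^2)^2 ≡ 49^2 = 2401 ≡ 111 (mod 229)
7^8 = (7^4)^2 ≡ 111^2 = 12321 ≡ 184 (mod 229)
So B = 184. Ivy then computes K = B^x mod p = 184^9 mod 229.
184^1 ≡ 184 (mod 229)
184^2 = (184^1)^2 ≡ 184^2 = 33856 ≡ 193 (mod 229)
184^4 = (184^2)^2 ≡ 193^2 = 37249 ≡ 151 (mod 229)
184^8 = (184^4)^2 ≡ 151^2 = 22801 ≡ 130 (mod 229)
184^9 = 184^8 · 184^1 ≡ 130 · 184 ≡ 104 (mod 229).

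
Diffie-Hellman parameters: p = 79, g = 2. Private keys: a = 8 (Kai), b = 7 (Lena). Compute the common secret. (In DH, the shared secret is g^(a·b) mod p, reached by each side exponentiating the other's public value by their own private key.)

11

Kai sends A = g^a mod p = 2^8 mod 79.
2^1 ≡ 2 (mod 79)
2^2 = (2^1)^2 ≡ 2^2 = 4 ≡ 4 (mod 79)
2^4 = (2^2)^2 ≡ 4^2 = 16 ≡ 16 (mod 79)
2^8 = (2^4)^2 ≡ 16^2 = 256 ≡ 19 (mod 79)
So A = 19. Lena then computes K = A^b mod p = 19^7 mod 79.
19^1 ≡ 19 (mod 79)
19^2 = (19^1)^2 ≡ 19^2 = 361 ≡ 45 (mod 79)
19^4 = (19^2)^2 ≡ 45^2 = 2025 ≡ 50 (mod 79)
19^7 = 19^4 · 19^2 · 19^1 ≡ 50 · 45 · 19 ≡ 11 (mod 79).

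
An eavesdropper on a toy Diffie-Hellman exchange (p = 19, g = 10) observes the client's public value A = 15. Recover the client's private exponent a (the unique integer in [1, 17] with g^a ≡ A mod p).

Try successive powers of 10 modulo 19:
10^1 ≡ 10
10^2 ≡ 5
10^3 ≡ 12
10^4 ≡ 6
10^5 ≡ 3
10^6 ≡ 11
10^7 ≡ 15
Found: a = 7.

7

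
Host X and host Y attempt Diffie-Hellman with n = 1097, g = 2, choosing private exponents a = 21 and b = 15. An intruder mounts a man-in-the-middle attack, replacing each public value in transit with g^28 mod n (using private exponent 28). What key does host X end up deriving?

202

Host X receives an intruder's public value M = 2^28 mod 1097 instead of the honest one.
2^1 ≡ 2 (mod 1097)
2^2 = (2^1)^2 ≡ 2^2 = 4 ≡ 4 (mod 1097)
2^4 = (2^2)^2 ≡ 4^2 = 16 ≡ 16 (mod 1097)
2^8 = (2^4)^2 ≡ 16^2 = 256 ≡ 256 (mod 1097)
2^16 = (2^8)^2 ≡ 256^2 = 65536 ≡ 813 (mod 1097)
2^28 = 2^16 · 2^8 · 2^4 ≡ 813 · 256 · 16 ≡ 653 (mod 1097).
So M = 653. Host X computes K = M^21 mod 1097.
653^1 ≡ 653 (mod 1097)
653^2 = (653^1)^2 ≡ 653^2 = 426409 ≡ 773 (mod 1097)
653^4 = (653^2)^2 ≡ 773^2 = 597529 ≡ 761 (mod 1097)
653^8 = (653^4)^2 ≡ 761^2 = 579121 ≡ 1002 (mod 1097)
653^16 = (653^8)^2 ≡ 1002^2 = 1004004 ≡ 249 (mod 1097)
653^21 = 653^16 · 653^4 · 653^1 ≡ 249 · 761 · 653 ≡ 202 (mod 1097).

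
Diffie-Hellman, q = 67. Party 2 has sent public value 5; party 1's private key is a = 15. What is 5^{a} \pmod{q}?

45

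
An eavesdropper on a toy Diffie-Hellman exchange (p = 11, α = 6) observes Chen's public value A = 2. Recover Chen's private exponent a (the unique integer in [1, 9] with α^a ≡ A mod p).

Try successive powers of 6 modulo 11:
6^1 ≡ 6
6^2 ≡ 3
6^3 ≡ 7
6^4 ≡ 9
6^5 ≡ 10
6^6 ≡ 5
6^7 ≡ 8
6^8 ≡ 4
6^9 ≡ 2
Found: a = 9.

9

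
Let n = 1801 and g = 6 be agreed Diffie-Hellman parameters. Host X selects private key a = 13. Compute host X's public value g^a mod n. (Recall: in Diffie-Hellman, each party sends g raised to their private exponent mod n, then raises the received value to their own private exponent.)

Public value = 6^13 mod 1801.
6^1 ≡ 6 (mod 1801)
6^2 = (6^1)^2 ≡ 6^2 = 36 ≡ 36 (mod 1801)
6^4 = (6^2)^2 ≡ 36^2 = 1296 ≡ 1296 (mod 1801)
6^8 = (6^4)^2 ≡ 1296^2 = 1679616 ≡ 1084 (mod 1801)
6^13 = 6^8 · 6^4 · 6^1 ≡ 1084 · 1296 · 6 ≡ 504 (mod 1801).

504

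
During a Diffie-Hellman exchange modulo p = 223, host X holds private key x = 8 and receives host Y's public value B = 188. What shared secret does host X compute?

19

Shared key K = 188^8 mod 223.
188^1 ≡ 188 (mod 223)
188^2 = (188^1)^2 ≡ 188^2 = 35344 ≡ 110 (mod 223)
188^4 = (188^2)^2 ≡ 110^2 = 12100 ≡ 58 (mod 223)
188^8 = (188^4)^2 ≡ 58^2 = 3364 ≡ 19 (mod 223)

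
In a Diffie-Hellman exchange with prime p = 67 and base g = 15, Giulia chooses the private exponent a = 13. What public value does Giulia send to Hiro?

24

Public value = 15^13 (mod 67).
15^1 ≡ 15 (mod 67)
15^2 = (15^1)^2 ≡ 15^2 = 225 ≡ 24 (mod 67)
15^4 = (15^2)^2 ≡ 24^2 = 576 ≡ 40 (mod 67)
15^8 = (15^4)^2 ≡ 40^2 = 1600 ≡ 59 (mod 67)
15^13 = 15^8 · 15^4 · 15^1 ≡ 59 · 40 · 15 ≡ 24 (mod 67).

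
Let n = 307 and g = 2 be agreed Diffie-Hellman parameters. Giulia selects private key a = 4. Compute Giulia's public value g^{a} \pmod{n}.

16

Public value = 2^{4} \pmod{307}.
2^1 ≡ 2 (mod 307)
2^2 = (2^1)^2 ≡ 2^2 = 4 ≡ 4 (mod 307)
2^4 = (2^2)^2 ≡ 4^2 = 16 ≡ 16 (mod 307)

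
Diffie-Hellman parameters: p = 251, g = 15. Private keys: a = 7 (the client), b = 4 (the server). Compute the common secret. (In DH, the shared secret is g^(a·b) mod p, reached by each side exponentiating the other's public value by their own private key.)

106

The client sends A = g^a mod p = 15^7 mod 251.
15^1 ≡ 15 (mod 251)
15^2 = (15^1)^2 ≡ 15^2 = 225 ≡ 225 (mod 251)
15^4 = (15^2)^2 ≡ 225^2 = 50625 ≡ 174 (mod 251)
15^7 = 15^4 · 15^2 · 15^1 ≡ 174 · 225 · 15 ≡ 161 (mod 251).
So A = 161. The server then computes K = A^b mod p = 161^4 mod 251.
161^1 ≡ 161 (mod 251)
161^2 = (161^1)^2 ≡ 161^2 = 25921 ≡ 68 (mod 251)
161^4 = (161^2)^2 ≡ 68^2 = 4624 ≡ 106 (mod 251)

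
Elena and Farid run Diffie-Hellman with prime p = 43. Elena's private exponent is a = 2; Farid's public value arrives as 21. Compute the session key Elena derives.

Shared key K = 21^2 mod 43.
21^1 ≡ 21 (mod 43)
21^2 = (21^1)^2 ≡ 21^2 = 441 ≡ 11 (mod 43)

11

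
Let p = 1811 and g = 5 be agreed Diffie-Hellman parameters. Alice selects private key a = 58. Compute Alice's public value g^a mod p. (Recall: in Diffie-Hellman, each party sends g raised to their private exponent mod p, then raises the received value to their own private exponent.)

189

Public value = 5^58 mod 1811.
5^1 ≡ 5 (mod 1811)
5^2 = (5^1)^2 ≡ 5^2 = 25 ≡ 25 (mod 1811)
5^4 = (5^2)^2 ≡ 25^2 = 625 ≡ 625 (mod 1811)
5^8 = (5^4)^2 ≡ 625^2 = 390625 ≡ 1260 (mod 1811)
5^16 = (5^8)^2 ≡ 1260^2 = 1587600 ≡ 1164 (mod 1811)
5^32 = (5^16)^2 ≡ 1164^2 = 1354896 ≡ 268 (mod 1811)
5^58 = 5^32 · 5^16 · 5^8 · 5^2 ≡ 268 · 1164 · 1260 · 25 ≡ 189 (mod 1811).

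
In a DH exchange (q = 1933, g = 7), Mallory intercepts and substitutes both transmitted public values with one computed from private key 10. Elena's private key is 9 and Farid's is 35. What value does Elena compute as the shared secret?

Elena receives Mallory's public value M = 7^10 mod 1933 instead of the honest one.
7^1 ≡ 7 (mod 1933)
7^2 = (7^1)^2 ≡ 7^2 = 49 ≡ 49 (mod 1933)
7^4 = (7^2)^2 ≡ 49^2 = 2401 ≡ 468 (mod 1933)
7^8 = (7^4)^2 ≡ 468^2 = 219024 ≡ 595 (mod 1933)
7^10 = 7^8 · 7^2 ≡ 595 · 49 ≡ 160 (mod 1933).
So M = 160. Elena computes K = M^9 mod 1933.
160^1 ≡ 160 (mod 1933)
160^2 = (160^1)^2 ≡ 160^2 = 25600 ≡ 471 (mod 1933)
160^4 = (160^2)^2 ≡ 471^2 = 221841 ≡ 1479 (mod 1933)
160^8 = (160^4)^2 ≡ 1479^2 = 2187441 ≡ 1218 (mod 1933)
160^9 = 160^8 · 160^1 ≡ 1218 · 160 ≡ 1580 (mod 1933).

1580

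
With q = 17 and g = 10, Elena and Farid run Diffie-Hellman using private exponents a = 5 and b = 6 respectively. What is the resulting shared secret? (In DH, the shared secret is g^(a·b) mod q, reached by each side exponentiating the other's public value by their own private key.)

8

Farid sends B = g^b mod q = 10^6 mod 17.
10^1 ≡ 10 (mod 17)
10^2 = (10^1)^2 ≡ 10^2 = 100 ≡ 15 (mod 17)
10^4 = (10^2)^2 ≡ 15^2 = 225 ≡ 4 (mod 17)
10^6 = 10^4 · 10^2 ≡ 4 · 15 ≡ 9 (mod 17).
So B = 9. Elena then computes K = B^a mod q = 9^5 mod 17.
9^1 ≡ 9 (mod 17)
9^2 = (9^1)^2 ≡ 9^2 = 81 ≡ 13 (mod 17)
9^4 = (9^2)^2 ≡ 13^2 = 169 ≡ 16 (mod 17)
9^5 = 9^4 · 9^1 ≡ 16 · 9 ≡ 8 (mod 17).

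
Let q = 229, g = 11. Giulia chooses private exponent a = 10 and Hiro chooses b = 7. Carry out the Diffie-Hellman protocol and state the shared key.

27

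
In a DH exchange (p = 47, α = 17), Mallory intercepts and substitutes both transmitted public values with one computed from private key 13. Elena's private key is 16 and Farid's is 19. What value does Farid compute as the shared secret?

Farid receives Mallory's public value M = 17^13 mod 47 instead of the honest one.
17^1 ≡ 17 (mod 47)
17^2 = (17^1)^2 ≡ 17^2 = 289 ≡ 7 (mod 47)
17^4 = (17^2)^2 ≡ 7^2 = 49 ≡ 2 (mod 47)
17^8 = (17^4)^2 ≡ 2^2 = 4 ≡ 4 (mod 47)
17^13 = 17^8 · 17^4 · 17^1 ≡ 4 · 2 · 17 ≡ 42 (mod 47).
So M = 42. Farid computes K = M^19 mod 47.
42^1 ≡ 42 (mod 47)
42^2 = (42^1)^2 ≡ 42^2 = 1764 ≡ 25 (mod 47)
42^4 = (42^2)^2 ≡ 25^2 = 625 ≡ 14 (mod 47)
42^8 = (42^4)^2 ≡ 14^2 = 196 ≡ 8 (mod 47)
42^16 = (42^8)^2 ≡ 8^2 = 64 ≡ 17 (mod 47)
42^19 = 42^16 · 42^2 · 42^1 ≡ 17 · 25 · 42 ≡ 37 (mod 47).

37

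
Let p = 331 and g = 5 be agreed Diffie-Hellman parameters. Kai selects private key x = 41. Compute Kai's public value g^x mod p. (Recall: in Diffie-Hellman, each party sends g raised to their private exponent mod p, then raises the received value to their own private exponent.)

Public value = 5^41 mod 331.
5^1 ≡ 5 (mod 331)
5^2 = (5^1)^2 ≡ 5^2 = 25 ≡ 25 (mod 331)
5^4 = (5^2)^2 ≡ 25^2 = 625 ≡ 294 (mod 331)
5^8 = (5^4)^2 ≡ 294^2 = 86436 ≡ 45 (mod 331)
5^16 = (5^8)^2 ≡ 45^2 = 2025 ≡ 39 (mod 331)
5^32 = (5^16)^2 ≡ 39^2 = 1521 ≡ 197 (mod 331)
5^41 = 5^32 · 5^8 · 5^1 ≡ 197 · 45 · 5 ≡ 302 (mod 331).

302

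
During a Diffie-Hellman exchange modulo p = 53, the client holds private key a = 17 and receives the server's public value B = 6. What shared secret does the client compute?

29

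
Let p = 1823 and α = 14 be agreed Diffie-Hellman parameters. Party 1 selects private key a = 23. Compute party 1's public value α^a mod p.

Public value = 14^23 mod 1823.
14^1 ≡ 14 (mod 1823)
14^2 = (14^1)^2 ≡ 14^2 = 196 ≡ 196 (mod 1823)
14^4 = (14^2)^2 ≡ 196^2 = 38416 ≡ 133 (mod 1823)
14^8 = (14^4)^2 ≡ 133^2 = 17689 ≡ 1282 (mod 1823)
14^16 = (14^8)^2 ≡ 1282^2 = 1643524 ≡ 1001 (mod 1823)
14^23 = 14^16 · 14^4 · 14^2 · 14^1 ≡ 1001 · 133 · 196 · 14 ≡ 513 (mod 1823).

513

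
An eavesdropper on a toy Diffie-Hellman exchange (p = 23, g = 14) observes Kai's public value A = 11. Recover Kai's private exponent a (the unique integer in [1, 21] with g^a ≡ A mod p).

Try successive powers of 14 modulo 23:
14^1 ≡ 14
14^2 ≡ 12
14^3 ≡ 7
14^4 ≡ 6
14^5 ≡ 15
14^6 ≡ 3
14^7 ≡ 19
14^8 ≡ 13
14^9 ≡ 21
14^10 ≡ 18
14^11 ≡ 22
14^12 ≡ 9
14^13 ≡ 11
Found: a = 13.

13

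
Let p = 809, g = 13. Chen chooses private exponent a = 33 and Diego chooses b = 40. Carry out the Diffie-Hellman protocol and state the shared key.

280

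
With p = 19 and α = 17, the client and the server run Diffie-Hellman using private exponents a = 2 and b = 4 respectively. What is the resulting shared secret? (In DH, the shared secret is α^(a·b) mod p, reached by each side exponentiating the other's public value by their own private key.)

9

The client sends A = α^a mod p = 17^2 mod 19.
17^1 ≡ 17 (mod 19)
17^2 = (17^1)^2 ≡ 17^2 = 289 ≡ 4 (mod 19)
So A = 4. The server then computes K = A^b mod p = 4^4 mod 19.
4^1 ≡ 4 (mod 19)
4^2 = (4^1)^2 ≡ 4^2 = 16 ≡ 16 (mod 19)
4^4 = (4^2)^2 ≡ 16^2 = 256 ≡ 9 (mod 19)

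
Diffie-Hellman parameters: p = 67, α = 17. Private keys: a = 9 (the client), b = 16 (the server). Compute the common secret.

24

The server sends B = α^b mod p = 17^16 mod 67.
17^1 ≡ 17 (mod 67)
17^2 = (17^1)^2 ≡ 17^2 = 289 ≡ 21 (mod 67)
17^4 = (17^2)^2 ≡ 21^2 = 441 ≡ 39 (mod 67)
17^8 = (17^4)^2 ≡ 39^2 = 1521 ≡ 47 (mod 67)
17^16 = (17^8)^2 ≡ 47^2 = 2209 ≡ 65 (mod 67)
So B = 65. The client then computes K = B^a mod p = 65^9 mod 67.
65^1 ≡ 65 (mod 67)
65^2 = (65^1)^2 ≡ 65^2 = 4225 ≡ 4 (mod 67)
65^4 = (65^2)^2 ≡ 4^2 = 16 ≡ 16 (mod 67)
65^8 = (65^4)^2 ≡ 16^2 = 256 ≡ 55 (mod 67)
65^9 = 65^8 · 65^1 ≡ 55 · 65 ≡ 24 (mod 67).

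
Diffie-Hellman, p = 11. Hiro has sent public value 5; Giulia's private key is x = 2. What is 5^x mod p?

3

Shared key K = 5^2 mod 11.
5^1 ≡ 5 (mod 11)
5^2 = (5^1)^2 ≡ 5^2 = 25 ≡ 3 (mod 11)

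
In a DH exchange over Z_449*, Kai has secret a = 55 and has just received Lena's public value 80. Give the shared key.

Shared key K = 80^55 mod 449.
80^1 ≡ 80 (mod 449)
80^2 = (80^1)^2 ≡ 80^2 = 6400 ≡ 114 (mod 449)
80^4 = (80^2)^2 ≡ 114^2 = 12996 ≡ 424 (mod 449)
80^8 = (80^4)^2 ≡ 424^2 = 179776 ≡ 176 (mod 449)
80^16 = (80^8)^2 ≡ 176^2 = 30976 ≡ 444 (mod 449)
80^32 = (80^16)^2 ≡ 444^2 = 197136 ≡ 25 (mod 449)
80^55 = 80^32 · 80^16 · 80^4 · 80^2 · 80^1 ≡ 25 · 444 · 424 · 114 · 80 ≡ 174 (mod 449).

174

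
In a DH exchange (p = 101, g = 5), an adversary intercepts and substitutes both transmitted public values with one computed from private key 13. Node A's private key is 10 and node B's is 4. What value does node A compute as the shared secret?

95

Node A receives an adversary's public value M = 5^13 mod 101 instead of the honest one.
5^1 ≡ 5 (mod 101)
5^2 = (5^1)^2 ≡ 5^2 = 25 ≡ 25 (mod 101)
5^4 = (5^2)^2 ≡ 25^2 = 625 ≡ 19 (mod 101)
5^8 = (5^4)^2 ≡ 19^2 = 361 ≡ 58 (mod 101)
5^13 = 5^8 · 5^4 · 5^1 ≡ 58 · 19 · 5 ≡ 56 (mod 101).
So M = 56. Node A computes K = M^10 mod 101.
56^1 ≡ 56 (mod 101)
56^2 = (56^1)^2 ≡ 56^2 = 3136 ≡ 5 (mod 101)
56^4 = (56^2)^2 ≡ 5^2 = 25 ≡ 25 (mod 101)
56^8 = (56^4)^2 ≡ 25^2 = 625 ≡ 19 (mod 101)
56^10 = 56^8 · 56^2 ≡ 19 · 5 ≡ 95 (mod 101).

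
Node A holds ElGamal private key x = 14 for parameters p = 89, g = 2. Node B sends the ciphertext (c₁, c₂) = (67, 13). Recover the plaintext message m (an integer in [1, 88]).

Shared mask s = c₁^x mod p = 67^14 mod 89.
67^1 ≡ 67 (mod 89)
67^2 = (67^1)^2 ≡ 67^2 = 4489 ≡ 39 (mod 89)
67^4 = (67^2)^2 ≡ 39^2 = 1521 ≡ 8 (mod 89)
67^8 = (67^4)^2 ≡ 8^2 = 64 ≡ 64 (mod 89)
67^14 = 67^8 · 67^4 · 67^2 ≡ 64 · 8 · 39 ≡ 32 (mod 89).
So s = 32; s⁻¹ ≡ 64 (mod 89).
m = c₂ · s⁻¹ mod 89 = 13 · 64 mod 89 = 31.

31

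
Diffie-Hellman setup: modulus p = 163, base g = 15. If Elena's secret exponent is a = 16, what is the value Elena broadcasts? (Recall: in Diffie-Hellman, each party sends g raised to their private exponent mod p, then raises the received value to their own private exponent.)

14

Public value = 15^16 mod 163.
15^1 ≡ 15 (mod 163)
15^2 = (15^1)^2 ≡ 15^2 = 225 ≡ 62 (mod 163)
15^4 = (15^2)^2 ≡ 62^2 = 3844 ≡ 95 (mod 163)
15^8 = (15^4)^2 ≡ 95^2 = 9025 ≡ 60 (mod 163)
15^16 = (15^8)^2 ≡ 60^2 = 3600 ≡ 14 (mod 163)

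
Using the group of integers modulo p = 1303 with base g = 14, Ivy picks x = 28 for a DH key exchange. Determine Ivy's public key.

Public value = 14^28 mod 1303.
14^1 ≡ 14 (mod 1303)
14^2 = (14^1)^2 ≡ 14^2 = 196 ≡ 196 (mod 1303)
14^4 = (14^2)^2 ≡ 196^2 = 38416 ≡ 629 (mod 1303)
14^8 = (14^4)^2 ≡ 629^2 = 395641 ≡ 832 (mod 1303)
14^16 = (14^8)^2 ≡ 832^2 = 692224 ≡ 331 (mod 1303)
14^28 = 14^16 · 14^8 · 14^4 ≡ 331 · 832 · 629 ≡ 748 (mod 1303).

748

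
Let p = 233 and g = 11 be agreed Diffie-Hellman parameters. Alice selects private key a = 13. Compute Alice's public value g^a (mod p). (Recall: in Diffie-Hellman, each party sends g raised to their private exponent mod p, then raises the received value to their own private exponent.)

Public value = 11^13 (mod 233).
11^1 ≡ 11 (mod 233)
11^2 = (11^1)^2 ≡ 11^2 = 121 ≡ 121 (mod 233)
11^4 = (11^2)^2 ≡ 121^2 = 14641 ≡ 195 (mod 233)
11^8 = (11^4)^2 ≡ 195^2 = 38025 ≡ 46 (mod 233)
11^13 = 11^8 · 11^4 · 11^1 ≡ 46 · 195 · 11 ≡ 111 (mod 233).

111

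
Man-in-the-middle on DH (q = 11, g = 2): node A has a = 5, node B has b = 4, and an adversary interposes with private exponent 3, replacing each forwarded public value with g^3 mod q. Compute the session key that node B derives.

4

Node B receives an adversary's public value M = 2^3 mod 11 instead of the honest one.
2^1 ≡ 2 (mod 11)
2^2 = (2^1)^2 ≡ 2^2 = 4 ≡ 4 (mod 11)
2^3 = 2^2 · 2^1 ≡ 4 · 2 ≡ 8 (mod 11).
So M = 8. Node B computes K = M^4 mod 11.
8^1 ≡ 8 (mod 11)
8^2 = (8^1)^2 ≡ 8^2 = 64 ≡ 9 (mod 11)
8^4 = (8^2)^2 ≡ 9^2 = 81 ≡ 4 (mod 11)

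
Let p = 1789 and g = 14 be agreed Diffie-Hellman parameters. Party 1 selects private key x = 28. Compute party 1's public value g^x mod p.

Public value = 14^28 mod 1789.
14^1 ≡ 14 (mod 1789)
14^2 = (14^1)^2 ≡ 14^2 = 196 ≡ 196 (mod 1789)
14^4 = (14^2)^2 ≡ 196^2 = 38416 ≡ 847 (mod 1789)
14^8 = (14^4)^2 ≡ 847^2 = 717409 ≡ 20 (mod 1789)
14^16 = (14^8)^2 ≡ 20^2 = 400 ≡ 400 (mod 1789)
14^28 = 14^16 · 14^8 · 14^4 ≡ 400 · 20 · 847 ≡ 1057 (mod 1789).

1057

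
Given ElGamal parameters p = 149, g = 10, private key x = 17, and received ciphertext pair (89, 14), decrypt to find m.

Shared mask s = c₁^x mod p = 89^17 mod 149.
89^1 ≡ 89 (mod 149)
89^2 = (89^1)^2 ≡ 89^2 = 7921 ≡ 24 (mod 149)
89^4 = (89^2)^2 ≡ 24^2 = 576 ≡ 129 (mod 149)
89^8 = (89^4)^2 ≡ 129^2 = 16641 ≡ 102 (mod 149)
89^16 = (89^8)^2 ≡ 102^2 = 10404 ≡ 123 (mod 149)
89^17 = 89^16 · 89^1 ≡ 123 · 89 ≡ 70 (mod 149).
So s = 70; s⁻¹ ≡ 66 (mod 149).
m = c₂ · s⁻¹ mod 149 = 14 · 66 mod 149 = 30.

30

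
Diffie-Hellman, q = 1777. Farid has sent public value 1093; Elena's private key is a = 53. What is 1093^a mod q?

Shared key K = 1093^53 mod 1777.
1093^1 ≡ 1093 (mod 1777)
1093^2 = (1093^1)^2 ≡ 1093^2 = 1194649 ≡ 505 (mod 1777)
1093^4 = (1093^2)^2 ≡ 505^2 = 255025 ≡ 914 (mod 1777)
1093^8 = (1093^4)^2 ≡ 914^2 = 835396 ≡ 206 (mod 1777)
1093^16 = (1093^8)^2 ≡ 206^2 = 42436 ≡ 1565 (mod 1777)
1093^32 = (1093^16)^2 ≡ 1565^2 = 2449225 ≡ 519 (mod 1777)
1093^53 = 1093^32 · 1093^16 · 1093^4 · 1093^1 ≡ 519 · 1565 · 914 · 1093 ≡ 1686 (mod 1777).

1686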